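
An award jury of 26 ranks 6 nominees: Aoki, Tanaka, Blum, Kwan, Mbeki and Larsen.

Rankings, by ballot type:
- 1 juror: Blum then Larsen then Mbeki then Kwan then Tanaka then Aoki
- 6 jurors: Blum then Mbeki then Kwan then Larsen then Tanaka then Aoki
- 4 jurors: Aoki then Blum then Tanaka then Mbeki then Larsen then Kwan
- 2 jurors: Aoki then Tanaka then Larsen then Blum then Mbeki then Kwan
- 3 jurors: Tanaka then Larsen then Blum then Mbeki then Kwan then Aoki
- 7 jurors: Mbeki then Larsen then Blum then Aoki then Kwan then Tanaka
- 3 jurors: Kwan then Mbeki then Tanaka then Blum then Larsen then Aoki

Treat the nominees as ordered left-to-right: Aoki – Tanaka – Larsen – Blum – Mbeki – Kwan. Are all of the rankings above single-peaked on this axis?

no

Axis positions: Aoki=1, Tanaka=2, Larsen=3, Blum=4, Mbeki=5, Kwan=6.
Ballot type 1 (peak Blum at position 4): ranking walks positions 4-3-5-6-2-1, expanding outward from the peak — single-peaked.
Ballot type 2 (peak Blum at position 4): ranking walks positions 4-5-6-3-2-1, expanding outward from the peak — single-peaked.
Ballot type 3: ranking walks positions 1-4-2-5-3-6; Blum is ranked above Tanaka even though Tanaka lies between Blum and the peak Aoki on the axis — preferences dip and rise again. Not single-peaked.
Ballot type 4 (peak Aoki at position 1): ranking walks positions 1-2-3-4-5-6, expanding outward from the peak — single-peaked.
Ballot type 5 (peak Tanaka at position 2): ranking walks positions 2-3-4-5-6-1, expanding outward from the peak — single-peaked.
Ballot type 6: ranking walks positions 5-3-4-1-6-2; Larsen is ranked above Blum even though Blum lies between Larsen and the peak Mbeki on the axis — preferences dip and rise again. Not single-peaked.
Ballot type 7: ranking walks positions 6-5-2-4-3-1; Tanaka is ranked above Blum even though Blum lies between Tanaka and the peak Kwan on the axis — preferences dip and rise again. Not single-peaked.
Ballot type 3 violates single-peakedness, so the profile is not single-peaked on this axis.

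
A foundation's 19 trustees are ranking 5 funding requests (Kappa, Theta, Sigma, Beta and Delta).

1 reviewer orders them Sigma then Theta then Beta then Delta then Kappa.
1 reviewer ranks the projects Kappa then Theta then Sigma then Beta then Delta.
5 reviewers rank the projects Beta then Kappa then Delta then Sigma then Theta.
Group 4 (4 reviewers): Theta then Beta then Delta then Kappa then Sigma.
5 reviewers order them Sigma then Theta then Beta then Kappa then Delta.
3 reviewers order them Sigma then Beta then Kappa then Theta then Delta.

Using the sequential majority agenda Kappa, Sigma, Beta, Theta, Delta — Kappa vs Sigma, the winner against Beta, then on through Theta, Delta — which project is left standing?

Round 1: Kappa vs Sigma — 10–9, Kappa advances.
Round 2: Kappa vs Beta — 1–18, Beta advances.
Round 3: Beta vs Theta — 8–11, Theta advances.
Round 4: Theta vs Delta — 14–5, Theta advances.
The agenda winner is Theta.

Theta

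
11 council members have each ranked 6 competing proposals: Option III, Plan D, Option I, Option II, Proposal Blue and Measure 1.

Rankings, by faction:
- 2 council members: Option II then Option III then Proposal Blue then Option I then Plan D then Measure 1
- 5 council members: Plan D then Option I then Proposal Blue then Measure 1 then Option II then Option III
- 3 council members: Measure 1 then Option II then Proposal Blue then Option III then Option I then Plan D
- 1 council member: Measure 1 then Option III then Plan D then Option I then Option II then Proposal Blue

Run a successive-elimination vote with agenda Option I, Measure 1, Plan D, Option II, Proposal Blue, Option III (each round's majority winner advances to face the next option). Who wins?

Option III

Round 1: Option I vs Measure 1 — 7–4, Option I advances.
Round 2: Option I vs Plan D — 5–6, Plan D advances.
Round 3: Plan D vs Option II — 6–5, Plan D advances.
Round 4: Plan D vs Proposal Blue — 6–5, Plan D advances.
Round 5: Plan D vs Option III — 5–6, Option III advances.
Option III survives the agenda.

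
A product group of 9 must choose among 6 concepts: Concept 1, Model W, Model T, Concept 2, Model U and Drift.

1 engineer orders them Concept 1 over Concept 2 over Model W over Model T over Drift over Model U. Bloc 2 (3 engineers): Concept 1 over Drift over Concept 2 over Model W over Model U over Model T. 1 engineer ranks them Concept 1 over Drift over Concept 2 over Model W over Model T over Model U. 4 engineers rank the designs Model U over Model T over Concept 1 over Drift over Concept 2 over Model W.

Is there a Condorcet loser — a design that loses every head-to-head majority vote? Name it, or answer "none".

none

Head-to-head results (9 engineers):
Concept 1 vs Model W: 9 to 0, Concept 1.
Concept 1 vs Model T: Concept 1 preferred on 1+3+1 = 5 ballots; Concept 1 wins 5–4.
Concept 1 vs Concept 2: Concept 1, 9–0.
Concept 1 vs Model U: Concept 1 wins 5–4.
Concept 1 vs Drift: 9 to 0, Concept 1.
Model W vs Model T: 1+3+1 = 5 for Model W, 4 for Model T — Model W by 5–4.
Model W vs Concept 2: Model W preferred on 0 ballots; Concept 2 wins 9–0.
Model W–Model U: Model W 5–4.
Model W vs Drift: Drift wins 8–1.
Model T vs Concept 2: Concept 2 wins 5–4.
Model T vs Model U: 1+1 = 2 for Model T, 7 for Model U — Model U by 7–2.
Model T vs Drift: Model T preferred on 1+4 = 5 ballots; Model T wins 5–4.
Concept 2 vs Model U: 1+3+1 = 5 for Concept 2, 4 for Model U — Concept 2 by 5–4.
Concept 2 vs Drift: 1 to 8, Drift.
Model U vs Drift: Model U preferred on 4 ballots; Drift wins 5–4.
No design is winless: Concept 1 beats Model W; Model W beats Model T; Model T beats Drift; Concept 2 beats Model W; Model U beats Model T; Drift beats Model W. There is no Condorcet loser.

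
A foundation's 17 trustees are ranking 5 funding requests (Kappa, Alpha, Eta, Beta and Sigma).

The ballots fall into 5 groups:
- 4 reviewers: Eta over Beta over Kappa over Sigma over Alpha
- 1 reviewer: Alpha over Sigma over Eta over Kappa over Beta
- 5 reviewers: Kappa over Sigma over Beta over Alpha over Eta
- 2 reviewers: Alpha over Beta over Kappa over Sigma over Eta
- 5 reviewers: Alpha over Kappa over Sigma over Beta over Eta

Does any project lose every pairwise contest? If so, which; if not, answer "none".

Eta

Pairwise majorities:
Kappa vs Alpha: Kappa is ranked higher on 4+5 = 9 ballots, Alpha on 8. Kappa wins 9–8.
Kappa–Eta: Kappa 12–5.
Kappa vs Beta: Kappa preferred on 1+5+5 = 11 ballots; Kappa wins 11–6.
Kappa vs Sigma: 4+5+2+5 = 16 for Kappa, 1 for Sigma — Kappa by 16–1.
Alpha vs Eta: Alpha is ranked higher on 1+5+2+5 = 13 ballots, Eta on 4. Alpha wins 13–4.
Alpha–Beta: Beta 9–8.
Alpha vs Sigma: Sigma wins 9–8.
Eta vs Beta: 4+1 = 5 for Eta, 12 for Beta — Beta by 12–5.
Eta vs Sigma: Sigma wins 13–4.
Beta vs Sigma: 4+2 = 6 for Beta, 11 for Sigma — Sigma by 11–6.
Only Eta has no wins; Eta is the Condorcet loser.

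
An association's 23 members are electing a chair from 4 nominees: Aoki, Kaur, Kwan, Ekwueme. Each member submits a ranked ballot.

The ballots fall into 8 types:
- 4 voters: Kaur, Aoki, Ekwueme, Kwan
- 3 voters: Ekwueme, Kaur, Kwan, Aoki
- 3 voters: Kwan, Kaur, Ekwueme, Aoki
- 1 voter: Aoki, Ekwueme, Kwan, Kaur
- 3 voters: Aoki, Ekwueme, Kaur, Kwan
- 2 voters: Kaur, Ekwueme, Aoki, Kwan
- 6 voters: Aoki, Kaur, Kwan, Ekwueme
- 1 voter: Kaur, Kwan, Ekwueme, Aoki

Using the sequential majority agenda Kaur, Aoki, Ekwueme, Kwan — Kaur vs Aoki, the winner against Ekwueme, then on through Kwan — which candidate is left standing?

Round 1: Kaur vs Aoki — 13–10, Kaur advances.
Round 2: Kaur vs Ekwueme — 16–7, Kaur advances.
Round 3: Kaur vs Kwan — 19–4, Kaur advances.
The agenda winner is Kaur.

Kaur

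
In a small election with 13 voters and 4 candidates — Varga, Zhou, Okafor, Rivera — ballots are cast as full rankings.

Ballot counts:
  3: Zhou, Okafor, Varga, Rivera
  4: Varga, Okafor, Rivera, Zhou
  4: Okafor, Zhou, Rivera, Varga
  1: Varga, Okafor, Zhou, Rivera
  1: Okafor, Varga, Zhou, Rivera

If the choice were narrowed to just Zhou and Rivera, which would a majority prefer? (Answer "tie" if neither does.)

Zhou

Ballots ranking Zhou above Rivera: 3 + 4 + 1 + 1 = 9.
Ballots ranking Rivera above Zhou: 13 − 9 = 4.
Zhou wins the head-to-head 9–4.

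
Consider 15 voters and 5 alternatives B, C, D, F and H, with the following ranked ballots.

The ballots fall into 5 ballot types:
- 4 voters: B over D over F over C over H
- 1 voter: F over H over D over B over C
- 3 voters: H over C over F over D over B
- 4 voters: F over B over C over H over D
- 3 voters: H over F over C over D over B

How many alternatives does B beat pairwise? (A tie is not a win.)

B against each rival (15 voters):
B vs C: B wins 9–6.
B vs D: 4+4 = 8 for B, 7 for D — B by 8–7.
B vs F: F, 11–4.
B vs H: 4+4 = 8 for B, 7 for H — B by 8–7.
B beats C, D, H; loses to F — 3 pairwise wins.

3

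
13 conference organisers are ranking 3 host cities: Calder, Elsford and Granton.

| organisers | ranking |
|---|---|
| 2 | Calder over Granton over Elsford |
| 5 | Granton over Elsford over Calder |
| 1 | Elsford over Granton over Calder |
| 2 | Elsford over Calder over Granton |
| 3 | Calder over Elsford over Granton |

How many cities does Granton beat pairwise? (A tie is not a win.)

1

Granton against each rival (13 organisers):
Granton–Calder: Calder 7–6.
Granton vs Elsford: Granton wins 7–6.
Granton beats Elsford; loses to Calder — 1 pairwise win.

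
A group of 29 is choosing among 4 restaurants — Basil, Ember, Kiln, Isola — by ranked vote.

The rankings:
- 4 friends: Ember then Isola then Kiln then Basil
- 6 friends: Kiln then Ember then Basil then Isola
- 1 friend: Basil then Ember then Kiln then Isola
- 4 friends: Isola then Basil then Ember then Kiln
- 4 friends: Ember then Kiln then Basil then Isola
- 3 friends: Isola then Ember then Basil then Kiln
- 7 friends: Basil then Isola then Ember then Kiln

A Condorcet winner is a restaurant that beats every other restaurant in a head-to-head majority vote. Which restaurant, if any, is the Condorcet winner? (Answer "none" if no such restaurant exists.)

Head-to-head results (29 friends):
Basil vs Ember: Ember, 17–12.
Basil vs Kiln: Basil wins 15–14.
Basil–Isola: Basil 18–11.
Ember vs Kiln: Ember, 23–6.
Ember vs Isola: Ember, 15–14.
Kiln vs Isola: Isola wins 18–11.
Ember defeats every rival head-to-head and is the Condorcet winner.

Ember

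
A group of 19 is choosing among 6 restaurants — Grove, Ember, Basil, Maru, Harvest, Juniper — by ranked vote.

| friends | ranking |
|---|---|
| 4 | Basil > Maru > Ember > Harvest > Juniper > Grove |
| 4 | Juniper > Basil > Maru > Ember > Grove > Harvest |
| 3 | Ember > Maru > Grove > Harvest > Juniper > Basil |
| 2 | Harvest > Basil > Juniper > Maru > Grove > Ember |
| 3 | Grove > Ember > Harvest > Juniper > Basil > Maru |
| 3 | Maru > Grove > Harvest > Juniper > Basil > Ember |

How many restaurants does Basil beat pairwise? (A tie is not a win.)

Basil against each rival (19 friends):
Basil vs Grove: Basil, 10–9.
Basil vs Ember: Basil is ranked higher on 4+4+2+3 = 13 ballots, Ember on 6. Basil wins 13–6.
Basil vs Maru: Basil, 13–6.
Basil vs Harvest: Harvest wins 11–8.
Basil vs Juniper: Juniper, 13–6.
Basil beats Grove, Ember, Maru; loses to Harvest, Juniper — 3 pairwise wins.

3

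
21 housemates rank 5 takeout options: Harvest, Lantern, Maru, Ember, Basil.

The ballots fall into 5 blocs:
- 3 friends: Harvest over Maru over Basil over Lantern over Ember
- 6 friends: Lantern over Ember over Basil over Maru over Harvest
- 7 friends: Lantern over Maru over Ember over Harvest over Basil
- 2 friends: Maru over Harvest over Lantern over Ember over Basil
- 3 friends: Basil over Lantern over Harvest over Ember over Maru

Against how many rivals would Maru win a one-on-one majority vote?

Maru against each rival (21 friends):
Maru vs Harvest: Maru is ranked higher on 6+7+2 = 15 ballots, Harvest on 6. Maru wins 15–6.
Maru vs Lantern: 5 to 16, Lantern.
Maru vs Ember: Maru, 12–9.
Maru vs Basil: Maru preferred on 3+7+2 = 12 ballots; Maru wins 12–9.
Maru beats Harvest, Ember, Basil; loses to Lantern — 3 pairwise wins.

3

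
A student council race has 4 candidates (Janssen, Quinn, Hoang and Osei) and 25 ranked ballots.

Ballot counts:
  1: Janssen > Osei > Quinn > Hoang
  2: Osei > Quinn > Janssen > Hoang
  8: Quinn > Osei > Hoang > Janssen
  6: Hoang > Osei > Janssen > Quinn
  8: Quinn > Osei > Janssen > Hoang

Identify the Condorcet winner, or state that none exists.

Quinn

Head-to-head results (25 voters):
Janssen vs Quinn: 1+6 = 7 for Janssen, 18 for Quinn — Quinn by 18–7.
Janssen vs Hoang: Janssen is ranked higher on 1+2+8 = 11 ballots, Hoang on 14. Hoang wins 14–11.
Janssen–Osei: Osei 24–1.
Quinn vs Hoang: Quinn is ranked higher on 1+2+8+8 = 19 ballots, Hoang on 6. Quinn wins 19–6.
Quinn vs Osei: Quinn, 16–9.
Hoang vs Osei: Hoang is ranked higher on 6 ballots, Osei on 19. Osei wins 19–6.
Quinn wins every pairwise contest, so Quinn is the Condorcet winner.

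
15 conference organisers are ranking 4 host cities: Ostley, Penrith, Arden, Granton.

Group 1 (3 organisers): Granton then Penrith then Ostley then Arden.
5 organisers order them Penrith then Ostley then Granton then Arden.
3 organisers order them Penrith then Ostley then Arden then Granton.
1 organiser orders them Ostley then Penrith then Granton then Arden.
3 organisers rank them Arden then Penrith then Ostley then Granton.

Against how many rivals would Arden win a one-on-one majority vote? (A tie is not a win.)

0

Arden against each rival (15 organisers):
Arden–Ostley: Ostley 12–3.
Arden vs Penrith: Penrith wins 12–3.
Arden vs Granton: Arden preferred on 3+3 = 6 ballots; Granton wins 9–6.
Arden beats no one; loses to Ostley, Penrith, Granton — 0 pairwise wins.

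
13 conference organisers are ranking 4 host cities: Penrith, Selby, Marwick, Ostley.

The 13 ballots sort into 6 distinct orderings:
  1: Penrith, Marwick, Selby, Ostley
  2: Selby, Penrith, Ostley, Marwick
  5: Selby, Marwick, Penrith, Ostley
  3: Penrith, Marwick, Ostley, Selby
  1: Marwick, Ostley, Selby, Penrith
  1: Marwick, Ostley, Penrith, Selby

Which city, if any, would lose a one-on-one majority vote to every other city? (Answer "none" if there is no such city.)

Head-to-head results (13 organisers):
Penrith vs Selby: Penrith preferred on 1+3+1 = 5 ballots; Selby wins 8–5.
Penrith vs Marwick: Marwick, 7–6.
Penrith vs Ostley: Penrith is ranked higher on 1+2+5+3 = 11 ballots, Ostley on 2. Penrith wins 11–2.
Selby vs Marwick: 2+5 = 7 for Selby, 6 for Marwick — Selby by 7–6.
Selby vs Ostley: Selby is ranked higher on 1+2+5 = 8 ballots, Ostley on 5. Selby wins 8–5.
Marwick vs Ostley: Marwick wins 11–2.
Ostley loses to every other city — it is the Condorcet loser.

Ostley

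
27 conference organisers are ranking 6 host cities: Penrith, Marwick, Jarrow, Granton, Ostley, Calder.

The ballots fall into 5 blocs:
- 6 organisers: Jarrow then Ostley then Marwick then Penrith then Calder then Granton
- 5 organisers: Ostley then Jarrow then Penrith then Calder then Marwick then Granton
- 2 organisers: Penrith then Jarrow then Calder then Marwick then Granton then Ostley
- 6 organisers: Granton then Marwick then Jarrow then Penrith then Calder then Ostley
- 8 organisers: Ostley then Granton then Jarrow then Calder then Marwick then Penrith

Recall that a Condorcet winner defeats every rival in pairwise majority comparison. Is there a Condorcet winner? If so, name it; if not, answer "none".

none

Check each pair by majority over 27 ballots:
Penrith vs Marwick: Marwick wins 20–7.
Penrith vs Jarrow: Jarrow, 25–2.
Penrith–Granton: Granton 14–13.
Penrith vs Ostley: Ostley wins 19–8.
Penrith vs Calder: Penrith, 19–8.
Marwick vs Jarrow: Jarrow wins 21–6.
Marwick–Granton: Granton 14–13.
Marwick–Ostley: Ostley 19–8.
Marwick vs Calder: Calder, 15–12.
Jarrow vs Granton: Granton wins 14–13.
Jarrow–Ostley: Jarrow 14–13.
Jarrow vs Calder: Jarrow wins 27–0.
Granton vs Ostley: Ostley wins 19–8.
Granton vs Calder: Granton wins 14–13.
Ostley vs Calder: Ostley wins 19–8.
Every city loses at least once (Penrith loses to Marwick; Marwick loses to Jarrow; Jarrow loses to Granton; Granton loses to Ostley; Ostley loses to Jarrow; Calder loses to Penrith). The majority relation contains the cycle Penrith → Calder → Marwick → Penrith, so there is no Condorcet winner.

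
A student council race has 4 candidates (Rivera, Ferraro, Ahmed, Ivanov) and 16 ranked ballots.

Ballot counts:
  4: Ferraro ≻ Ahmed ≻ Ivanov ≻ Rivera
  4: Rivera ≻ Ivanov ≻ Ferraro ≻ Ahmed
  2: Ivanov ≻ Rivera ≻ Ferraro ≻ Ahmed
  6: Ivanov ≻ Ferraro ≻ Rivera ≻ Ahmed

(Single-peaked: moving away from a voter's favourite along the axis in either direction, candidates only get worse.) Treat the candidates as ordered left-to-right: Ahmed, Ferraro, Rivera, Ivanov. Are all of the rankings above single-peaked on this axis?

Axis positions: Ahmed=1, Ferraro=2, Rivera=3, Ivanov=4.
Cluster 1: ranking walks positions 2-1-4-3; Ivanov is ranked above Rivera even though Rivera lies between Ivanov and the peak Ferraro on the axis — preferences dip and rise again. Not single-peaked.
Cluster 2 (peak Rivera at position 3): ranking walks positions 3-4-2-1, expanding outward from the peak — single-peaked.
Cluster 3 (peak Ivanov at position 4): ranking walks positions 4-3-2-1, expanding outward from the peak — single-peaked.
Cluster 4: ranking walks positions 4-2-3-1; Ferraro is ranked above Rivera even though Rivera lies between Ferraro and the peak Ivanov on the axis — preferences dip and rise again. Not single-peaked.
Cluster 1 violates single-peakedness, so the profile is not single-peaked on this axis.

no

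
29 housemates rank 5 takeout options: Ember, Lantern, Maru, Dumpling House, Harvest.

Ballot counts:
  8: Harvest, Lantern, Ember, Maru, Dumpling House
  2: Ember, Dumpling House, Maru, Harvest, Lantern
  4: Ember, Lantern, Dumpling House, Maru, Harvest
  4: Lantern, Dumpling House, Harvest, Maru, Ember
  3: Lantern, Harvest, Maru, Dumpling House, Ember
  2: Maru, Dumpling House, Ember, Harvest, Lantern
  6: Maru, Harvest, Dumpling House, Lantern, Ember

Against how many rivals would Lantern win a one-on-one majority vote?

3

Lantern against each rival (29 friends):
Lantern–Ember: Lantern 21–8.
Lantern vs Maru: Lantern preferred on 8+4+4+3 = 19 ballots; Lantern wins 19–10.
Lantern vs Dumpling House: Lantern, 19–10.
Lantern vs Harvest: 4+4+3 = 11 for Lantern, 18 for Harvest — Harvest by 18–11.
Lantern beats Ember, Maru, Dumpling House; loses to Harvest — 3 pairwise wins.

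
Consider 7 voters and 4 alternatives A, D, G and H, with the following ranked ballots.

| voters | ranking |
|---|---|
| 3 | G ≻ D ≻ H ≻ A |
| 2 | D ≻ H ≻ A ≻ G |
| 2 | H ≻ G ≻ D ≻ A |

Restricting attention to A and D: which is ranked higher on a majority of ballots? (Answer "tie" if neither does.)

No ballot ranks A above D: 0.
Ballots ranking D above A: 7 − 0 = 7.
D wins the head-to-head 7–0.

D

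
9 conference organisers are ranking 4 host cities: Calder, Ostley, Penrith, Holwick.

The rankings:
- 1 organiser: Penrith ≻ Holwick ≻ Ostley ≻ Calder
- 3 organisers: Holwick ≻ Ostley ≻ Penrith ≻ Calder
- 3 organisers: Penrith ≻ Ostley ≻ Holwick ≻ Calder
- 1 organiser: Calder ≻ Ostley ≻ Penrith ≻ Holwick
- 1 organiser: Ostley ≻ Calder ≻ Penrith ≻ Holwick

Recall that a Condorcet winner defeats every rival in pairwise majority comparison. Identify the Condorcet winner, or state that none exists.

Ostley

Head-to-head results (9 organisers):
Calder vs Ostley: Calder preferred on 1 ballot; Ostley wins 8–1.
Calder vs Penrith: Penrith wins 7–2.
Calder vs Holwick: Calder is ranked higher on 1+1 = 2 ballots, Holwick on 7. Holwick wins 7–2.
Ostley–Penrith: Ostley 5–4.
Ostley vs Holwick: Ostley preferred on 3+1+1 = 5 ballots; Ostley wins 5–4.
Penrith vs Holwick: 6 to 3, Penrith.
Ostley beats each of Calder, Penrith, Holwick — Ostley is the Condorcet winner.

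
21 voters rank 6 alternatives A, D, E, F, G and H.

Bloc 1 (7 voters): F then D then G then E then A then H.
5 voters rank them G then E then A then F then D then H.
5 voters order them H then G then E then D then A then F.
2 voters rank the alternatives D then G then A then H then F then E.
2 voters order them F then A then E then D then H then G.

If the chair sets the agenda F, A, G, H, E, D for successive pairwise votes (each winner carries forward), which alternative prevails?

D

Round 1: F vs A — 9–12, A advances.
Round 2: A vs G — 2–19, G advances.
Round 3: G vs H — 14–7, G advances.
Round 4: G vs E — 19–2, G advances.
Round 5: G vs D — 10–11, D advances.
D survives the agenda.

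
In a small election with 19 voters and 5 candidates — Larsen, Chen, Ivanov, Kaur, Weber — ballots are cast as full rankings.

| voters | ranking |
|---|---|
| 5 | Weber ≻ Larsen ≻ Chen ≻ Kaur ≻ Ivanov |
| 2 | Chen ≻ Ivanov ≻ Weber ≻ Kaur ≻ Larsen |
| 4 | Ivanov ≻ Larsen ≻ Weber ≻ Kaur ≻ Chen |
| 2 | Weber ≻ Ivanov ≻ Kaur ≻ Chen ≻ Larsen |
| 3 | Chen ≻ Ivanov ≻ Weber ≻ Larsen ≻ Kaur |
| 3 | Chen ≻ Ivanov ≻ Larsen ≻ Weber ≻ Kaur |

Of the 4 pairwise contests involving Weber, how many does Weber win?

3

Weber against each rival (19 voters):
Weber vs Larsen: Weber is ranked higher on 5+2+2+3 = 12 ballots, Larsen on 7. Weber wins 12–7.
Weber–Chen: Weber 11–8.
Weber vs Ivanov: Ivanov, 12–7.
Weber vs Kaur: Weber preferred on 5+2+4+2+3+3 = 19 ballots; Weber wins 19–0.
Weber beats Larsen, Chen, Kaur; loses to Ivanov — 3 pairwise wins.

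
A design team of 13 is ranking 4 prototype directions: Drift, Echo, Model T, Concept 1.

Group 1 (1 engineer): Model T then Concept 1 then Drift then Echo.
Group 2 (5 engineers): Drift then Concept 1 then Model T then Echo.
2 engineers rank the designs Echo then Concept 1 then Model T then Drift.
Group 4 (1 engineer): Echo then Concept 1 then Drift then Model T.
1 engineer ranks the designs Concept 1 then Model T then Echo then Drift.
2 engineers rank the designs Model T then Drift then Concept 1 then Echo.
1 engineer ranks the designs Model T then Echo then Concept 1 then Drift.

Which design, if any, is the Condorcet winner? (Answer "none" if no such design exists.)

none

Pairwise majorities:
Drift vs Echo: Drift preferred on 1+5+2 = 8 ballots; Drift wins 8–5.
Drift vs Model T: Drift preferred on 5+1 = 6 ballots; Model T wins 7–6.
Drift vs Concept 1: 7 to 6, Drift.
Echo vs Model T: Echo is ranked higher on 2+1 = 3 ballots, Model T on 10. Model T wins 10–3.
Echo vs Concept 1: 4 to 9, Concept 1.
Model T vs Concept 1: 1+2+1 = 4 for Model T, 9 for Concept 1 — Concept 1 by 9–4.
Each design drops at least one matchup (Drift loses to Model T; Echo loses to Drift; Model T loses to Concept 1; Concept 1 loses to Drift); the cycle Drift → Concept 1 → Model T → Drift rules out a Condorcet winner.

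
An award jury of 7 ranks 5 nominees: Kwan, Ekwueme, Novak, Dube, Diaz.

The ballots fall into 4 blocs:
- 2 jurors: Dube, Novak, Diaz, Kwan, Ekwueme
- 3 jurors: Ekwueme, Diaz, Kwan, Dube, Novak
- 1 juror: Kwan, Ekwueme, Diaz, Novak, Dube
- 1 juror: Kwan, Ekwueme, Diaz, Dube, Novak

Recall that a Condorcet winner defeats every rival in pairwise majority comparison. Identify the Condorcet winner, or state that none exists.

Head-to-head results (7 jurors):
Kwan vs Ekwueme: Kwan wins 4–3.
Kwan–Novak: Kwan 5–2.
Kwan–Dube: Kwan 5–2.
Kwan vs Diaz: Diaz, 5–2.
Ekwueme–Novak: Ekwueme 5–2.
Ekwueme vs Dube: Ekwueme wins 5–2.
Ekwueme vs Diaz: Ekwueme wins 5–2.
Novak vs Dube: Dube wins 6–1.
Novak vs Diaz: Diaz wins 5–2.
Dube vs Diaz: Diaz wins 5–2.
Each nominee drops at least one matchup (Kwan loses to Diaz; Ekwueme loses to Kwan; Novak loses to Kwan; Dube loses to Kwan; Diaz loses to Ekwueme); the cycle Kwan beats Ekwueme beats Diaz beats Kwan rules out a Condorcet winner.

none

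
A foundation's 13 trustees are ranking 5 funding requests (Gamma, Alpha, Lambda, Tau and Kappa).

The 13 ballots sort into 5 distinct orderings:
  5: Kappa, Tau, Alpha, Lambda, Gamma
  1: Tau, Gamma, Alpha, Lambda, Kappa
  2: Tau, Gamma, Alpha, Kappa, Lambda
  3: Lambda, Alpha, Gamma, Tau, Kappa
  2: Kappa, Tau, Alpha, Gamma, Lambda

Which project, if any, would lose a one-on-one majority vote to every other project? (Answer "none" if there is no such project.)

Gamma

Head-to-head results (13 reviewers):
Gamma–Alpha: Alpha 10–3.
Gamma–Lambda: Lambda 8–5.
Gamma vs Tau: Gamma is ranked higher on 3 ballots, Tau on 10. Tau wins 10–3.
Gamma vs Kappa: Gamma preferred on 1+2+3 = 6 ballots; Kappa wins 7–6.
Alpha vs Lambda: Alpha wins 10–3.
Alpha–Tau: Tau 10–3.
Alpha vs Kappa: Kappa, 7–6.
Lambda vs Tau: Tau wins 10–3.
Lambda vs Kappa: 4 to 9, Kappa.
Tau–Kappa: Kappa 7–6.
Gamma is beaten in every head-to-head and is the Condorcet loser.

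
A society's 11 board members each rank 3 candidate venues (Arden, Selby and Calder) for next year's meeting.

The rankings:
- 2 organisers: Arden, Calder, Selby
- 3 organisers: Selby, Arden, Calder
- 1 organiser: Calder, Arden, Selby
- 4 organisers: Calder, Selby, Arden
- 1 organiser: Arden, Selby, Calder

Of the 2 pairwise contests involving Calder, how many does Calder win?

Calder against each rival (11 organisers):
Calder vs Arden: Calder preferred on 1+4 = 5 ballots; Arden wins 6–5.
Calder vs Selby: Calder wins 7–4.
Calder beats Selby; loses to Arden — 1 pairwise win.

1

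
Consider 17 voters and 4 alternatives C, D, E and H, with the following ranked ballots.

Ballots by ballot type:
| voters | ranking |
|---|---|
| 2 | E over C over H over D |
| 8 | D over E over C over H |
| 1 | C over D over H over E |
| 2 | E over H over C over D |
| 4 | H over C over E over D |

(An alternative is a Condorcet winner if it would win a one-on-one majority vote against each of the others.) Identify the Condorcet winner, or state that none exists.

Check each pair by majority over 17 ballots:
C vs D: C wins 9–8.
C vs E: E, 12–5.
C vs H: C, 11–6.
D vs E: D wins 9–8.
D vs H: D wins 9–8.
E vs H: E wins 12–5.
No alternative is unbeaten: C loses to E; D loses to C; E loses to D; H loses to C. In particular C beats D beats E beats C is a majority cycle — no Condorcet winner exists.

none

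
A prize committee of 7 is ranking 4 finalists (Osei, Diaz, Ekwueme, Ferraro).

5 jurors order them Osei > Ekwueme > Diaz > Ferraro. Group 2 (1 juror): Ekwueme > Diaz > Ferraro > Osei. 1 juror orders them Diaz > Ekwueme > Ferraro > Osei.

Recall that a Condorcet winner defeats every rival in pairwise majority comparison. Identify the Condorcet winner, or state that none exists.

Pairwise majorities:
Osei vs Diaz: 5 to 2, Osei.
Osei vs Ekwueme: 5 for Osei, 2 for Ekwueme — Osei by 5–2.
Osei vs Ferraro: Osei is ranked higher on 5 ballots, Ferraro on 2. Osei wins 5–2.
Diaz vs Ekwueme: Diaz preferred on 1 ballot; Ekwueme wins 6–1.
Diaz vs Ferraro: 5+1+1 = 7 for Diaz, 0 for Ferraro — Diaz by 7–0.
Ekwueme vs Ferraro: 7 to 0, Ekwueme.
Osei wins every pairwise contest, so Osei is the Condorcet winner.

Osei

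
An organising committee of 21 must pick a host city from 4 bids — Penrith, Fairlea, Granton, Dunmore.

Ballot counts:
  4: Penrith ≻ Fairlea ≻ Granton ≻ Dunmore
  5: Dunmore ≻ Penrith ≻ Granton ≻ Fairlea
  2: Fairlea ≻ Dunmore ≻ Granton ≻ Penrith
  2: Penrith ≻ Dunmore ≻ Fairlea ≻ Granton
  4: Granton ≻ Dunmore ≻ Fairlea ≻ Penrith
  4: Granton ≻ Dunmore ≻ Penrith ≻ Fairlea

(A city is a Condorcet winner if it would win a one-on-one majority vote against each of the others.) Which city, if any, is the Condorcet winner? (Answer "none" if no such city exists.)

none

Pairwise majorities:
Penrith vs Fairlea: Penrith is ranked higher on 4+5+2+4 = 15 ballots, Fairlea on 6. Penrith wins 15–6.
Penrith vs Granton: Penrith preferred on 4+5+2 = 11 ballots; Penrith wins 11–10.
Penrith vs Dunmore: Penrith is ranked higher on 4+2 = 6 ballots, Dunmore on 15. Dunmore wins 15–6.
Fairlea vs Granton: 8 to 13, Granton.
Fairlea vs Dunmore: 4+2 = 6 for Fairlea, 15 for Dunmore — Dunmore by 15–6.
Granton vs Dunmore: Granton is ranked higher on 4+4+4 = 12 ballots, Dunmore on 9. Granton wins 12–9.
Each city drops at least one matchup (Penrith loses to Dunmore; Fairlea loses to Penrith; Granton loses to Penrith; Dunmore loses to Granton); the cycle Penrith → Granton → Dunmore → Penrith rules out a Condorcet winner.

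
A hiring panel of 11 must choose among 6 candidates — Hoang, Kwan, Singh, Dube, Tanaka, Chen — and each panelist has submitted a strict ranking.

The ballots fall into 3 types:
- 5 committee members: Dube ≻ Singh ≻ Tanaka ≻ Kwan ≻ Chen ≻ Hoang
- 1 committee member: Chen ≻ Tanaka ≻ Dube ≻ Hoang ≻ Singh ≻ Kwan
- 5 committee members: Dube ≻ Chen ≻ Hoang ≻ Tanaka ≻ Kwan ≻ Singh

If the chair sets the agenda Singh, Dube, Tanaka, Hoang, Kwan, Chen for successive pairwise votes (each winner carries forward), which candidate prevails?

Dube

Round 1: Singh vs Dube — 0–11, Dube advances.
Round 2: Dube vs Tanaka — 10–1, Dube advances.
Round 3: Dube vs Hoang — 11–0, Dube advances.
Round 4: Dube vs Kwan — 11–0, Dube advances.
Round 5: Dube vs Chen — 10–1, Dube advances.
The agenda winner is Dube.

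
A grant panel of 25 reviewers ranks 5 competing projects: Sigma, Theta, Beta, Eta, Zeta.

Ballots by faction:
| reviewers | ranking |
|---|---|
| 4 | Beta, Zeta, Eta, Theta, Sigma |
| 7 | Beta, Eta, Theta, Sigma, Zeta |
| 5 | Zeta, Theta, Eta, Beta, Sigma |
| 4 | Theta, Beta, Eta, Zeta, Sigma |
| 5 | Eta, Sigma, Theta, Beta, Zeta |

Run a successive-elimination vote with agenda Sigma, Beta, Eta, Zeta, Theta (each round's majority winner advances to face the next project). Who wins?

Round 1: Sigma vs Beta — 5–20, Beta advances.
Round 2: Beta vs Eta — 15–10, Beta advances.
Round 3: Beta vs Zeta — 20–5, Beta advances.
Round 4: Beta vs Theta — 11–14, Theta advances.
The agenda winner is Theta.

Theta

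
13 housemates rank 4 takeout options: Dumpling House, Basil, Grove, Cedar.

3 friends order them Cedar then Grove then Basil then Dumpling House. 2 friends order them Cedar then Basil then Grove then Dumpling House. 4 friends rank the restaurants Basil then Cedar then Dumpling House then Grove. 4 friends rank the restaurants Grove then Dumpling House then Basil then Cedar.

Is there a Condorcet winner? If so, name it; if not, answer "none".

Check each pair by majority over 13 ballots:
Dumpling House vs Basil: Basil wins 9–4.
Dumpling House–Grove: Grove 9–4.
Dumpling House vs Cedar: Cedar, 9–4.
Basil–Grove: Grove 7–6.
Basil vs Cedar: Basil wins 8–5.
Grove–Cedar: Cedar 9–4.
Every restaurant loses at least once (Dumpling House loses to Basil; Basil loses to Grove; Grove loses to Cedar; Cedar loses to Basil). The majority relation contains the cycle Basil > Cedar > Grove > Basil, so there is no Condorcet winner.

none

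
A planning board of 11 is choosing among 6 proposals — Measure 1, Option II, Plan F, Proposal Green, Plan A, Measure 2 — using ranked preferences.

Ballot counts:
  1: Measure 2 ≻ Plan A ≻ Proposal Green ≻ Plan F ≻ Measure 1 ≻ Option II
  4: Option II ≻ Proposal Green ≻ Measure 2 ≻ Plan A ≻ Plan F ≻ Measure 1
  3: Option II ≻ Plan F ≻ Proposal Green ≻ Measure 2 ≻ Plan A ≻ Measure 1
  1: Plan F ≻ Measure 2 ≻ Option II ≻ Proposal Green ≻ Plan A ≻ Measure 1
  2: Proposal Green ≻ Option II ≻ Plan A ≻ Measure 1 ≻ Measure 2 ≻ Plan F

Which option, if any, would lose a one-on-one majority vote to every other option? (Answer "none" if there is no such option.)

Measure 1

Pairwise majorities:
Measure 1 vs Option II: 1 to 10, Option II.
Measure 1 vs Plan F: Measure 1 preferred on 2 ballots; Plan F wins 9–2.
Measure 1 vs Proposal Green: Proposal Green, 11–0.
Measure 1–Plan A: Plan A 11–0.
Measure 1 vs Measure 2: Measure 2, 9–2.
Option II vs Plan F: 9 to 2, Option II.
Option II vs Proposal Green: Option II wins 8–3.
Option II vs Plan A: Option II is ranked higher on 4+3+1+2 = 10 ballots, Plan A on 1. Option II wins 10–1.
Option II vs Measure 2: 4+3+2 = 9 for Option II, 2 for Measure 2 — Option II by 9–2.
Plan F vs Proposal Green: Proposal Green, 7–4.
Plan F–Plan A: Plan A 7–4.
Plan F vs Measure 2: Measure 2 wins 7–4.
Proposal Green vs Plan A: 4+3+1+2 = 10 for Proposal Green, 1 for Plan A — Proposal Green by 10–1.
Proposal Green vs Measure 2: Proposal Green, 9–2.
Plan A vs Measure 2: Measure 2, 9–2.
Only Measure 1 has no wins; Measure 1 is the Condorcet loser.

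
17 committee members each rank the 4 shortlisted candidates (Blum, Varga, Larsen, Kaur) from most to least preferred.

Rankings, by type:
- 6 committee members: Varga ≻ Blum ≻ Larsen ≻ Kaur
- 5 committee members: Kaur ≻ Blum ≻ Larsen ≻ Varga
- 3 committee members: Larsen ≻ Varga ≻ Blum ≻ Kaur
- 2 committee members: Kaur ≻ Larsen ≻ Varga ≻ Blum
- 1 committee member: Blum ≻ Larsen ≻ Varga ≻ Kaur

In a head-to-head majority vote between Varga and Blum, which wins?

Varga

Ballots ranking Varga above Blum: 6 + 3 + 2 = 11.
Ballots ranking Blum above Varga: 17 − 11 = 6.
Varga wins the head-to-head 11–6.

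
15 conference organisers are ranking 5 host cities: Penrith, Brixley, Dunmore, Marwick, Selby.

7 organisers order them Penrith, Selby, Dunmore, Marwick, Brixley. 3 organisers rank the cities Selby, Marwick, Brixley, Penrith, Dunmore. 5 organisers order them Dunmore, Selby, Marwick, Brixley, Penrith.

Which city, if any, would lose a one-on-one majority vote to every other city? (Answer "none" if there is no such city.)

Pairwise majorities:
Penrith vs Brixley: Brixley, 8–7.
Penrith vs Dunmore: Penrith is ranked higher on 7+3 = 10 ballots, Dunmore on 5. Penrith wins 10–5.
Penrith–Marwick: Marwick 8–7.
Penrith vs Selby: Penrith preferred on 7 ballots; Selby wins 8–7.
Brixley vs Dunmore: Dunmore wins 12–3.
Brixley vs Marwick: 0 to 15, Marwick.
Brixley vs Selby: 0 to 15, Selby.
Dunmore vs Marwick: Dunmore wins 12–3.
Dunmore–Selby: Selby 10–5.
Marwick vs Selby: Marwick is ranked higher on 0 ballots, Selby on 15. Selby wins 15–0.
No city is winless: Penrith beats Dunmore; Brixley beats Penrith; Dunmore beats Brixley; Marwick beats Penrith; Selby beats Penrith. There is no Condorcet loser.

none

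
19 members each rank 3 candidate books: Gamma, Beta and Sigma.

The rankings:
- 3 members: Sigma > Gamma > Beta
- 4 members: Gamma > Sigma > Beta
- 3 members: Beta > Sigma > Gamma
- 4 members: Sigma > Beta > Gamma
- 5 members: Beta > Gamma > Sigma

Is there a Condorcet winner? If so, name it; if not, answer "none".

Head-to-head results (19 members):
Gamma vs Beta: 7 to 12, Beta.
Gamma vs Sigma: Sigma, 10–9.
Beta vs Sigma: Sigma wins 11–8.
Sigma defeats every rival head-to-head and is the Condorcet winner.

Sigma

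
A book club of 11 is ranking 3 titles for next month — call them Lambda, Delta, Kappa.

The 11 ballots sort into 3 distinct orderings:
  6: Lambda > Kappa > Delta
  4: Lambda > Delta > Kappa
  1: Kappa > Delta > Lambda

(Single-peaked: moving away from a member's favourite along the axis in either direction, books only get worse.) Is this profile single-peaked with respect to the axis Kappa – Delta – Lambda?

Axis positions: Kappa=1, Delta=2, Lambda=3.
Group 1: ranking walks positions 3-1-2; Kappa is ranked above Delta even though Delta lies between Kappa and the peak Lambda on the axis — preferences dip and rise again. Not single-peaked.
Group 2 (peak Lambda at position 3): ranking walks positions 3-2-1, expanding outward from the peak — single-peaked.
Group 3 (peak Kappa at position 1): ranking walks positions 1-2-3, expanding outward from the peak — single-peaked.
Group 1 violates single-peakedness, so the profile is not single-peaked on this axis.

no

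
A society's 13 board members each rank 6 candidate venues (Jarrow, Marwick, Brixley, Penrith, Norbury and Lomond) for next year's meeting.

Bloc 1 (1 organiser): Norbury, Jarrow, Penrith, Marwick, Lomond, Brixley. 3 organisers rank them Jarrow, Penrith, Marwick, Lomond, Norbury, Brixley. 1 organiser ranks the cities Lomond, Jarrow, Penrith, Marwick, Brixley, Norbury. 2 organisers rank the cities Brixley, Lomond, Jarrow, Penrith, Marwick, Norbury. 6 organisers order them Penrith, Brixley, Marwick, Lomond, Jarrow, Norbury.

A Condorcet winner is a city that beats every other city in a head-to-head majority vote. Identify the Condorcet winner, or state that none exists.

Pairwise majorities:
Jarrow vs Marwick: 7 to 6, Jarrow.
Jarrow vs Brixley: 5 to 8, Brixley.
Jarrow–Penrith: Jarrow 7–6.
Jarrow vs Norbury: Jarrow wins 12–1.
Jarrow vs Lomond: Jarrow preferred on 1+3 = 4 ballots; Lomond wins 9–4.
Marwick vs Brixley: Brixley wins 8–5.
Marwick vs Penrith: Marwick preferred on 0 ballots; Penrith wins 13–0.
Marwick vs Norbury: 3+1+2+6 = 12 for Marwick, 1 for Norbury — Marwick by 12–1.
Marwick vs Lomond: 1+3+6 = 10 for Marwick, 3 for Lomond — Marwick by 10–3.
Brixley vs Penrith: Penrith wins 11–2.
Brixley vs Norbury: Brixley wins 9–4.
Brixley–Lomond: Brixley 8–5.
Penrith vs Norbury: Penrith wins 12–1.
Penrith vs Lomond: Penrith wins 10–3.
Norbury vs Lomond: Norbury is ranked higher on 1 ballot, Lomond on 12. Lomond wins 12–1.
Each city drops at least one matchup (Jarrow loses to Brixley; Marwick loses to Jarrow; Brixley loses to Penrith; Penrith loses to Jarrow; Norbury loses to Jarrow; Lomond loses to Marwick); the cycle Jarrow > Marwick > Lomond > Jarrow rules out a Condorcet winner.

none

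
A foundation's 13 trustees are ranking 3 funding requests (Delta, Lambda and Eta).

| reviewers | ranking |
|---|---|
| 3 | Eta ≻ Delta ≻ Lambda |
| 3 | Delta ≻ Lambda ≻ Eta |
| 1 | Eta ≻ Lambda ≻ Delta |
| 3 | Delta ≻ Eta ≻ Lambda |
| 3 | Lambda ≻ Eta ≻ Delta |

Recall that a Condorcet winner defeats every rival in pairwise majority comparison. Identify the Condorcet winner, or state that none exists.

Head-to-head results (13 reviewers):
Delta vs Lambda: Delta is ranked higher on 3+3+3 = 9 ballots, Lambda on 4. Delta wins 9–4.
Delta vs Eta: Delta is ranked higher on 3+3 = 6 ballots, Eta on 7. Eta wins 7–6.
Lambda vs Eta: Lambda is ranked higher on 3+3 = 6 ballots, Eta on 7. Eta wins 7–6.
Eta wins every pairwise contest, so Eta is the Condorcet winner.

Eta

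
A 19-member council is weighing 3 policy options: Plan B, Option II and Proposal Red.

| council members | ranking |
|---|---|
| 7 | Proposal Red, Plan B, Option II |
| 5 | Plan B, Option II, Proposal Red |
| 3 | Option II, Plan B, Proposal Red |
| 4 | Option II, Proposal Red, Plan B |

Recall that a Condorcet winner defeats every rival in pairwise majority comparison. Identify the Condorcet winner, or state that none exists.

none

Check each pair by majority over 19 ballots:
Plan B vs Option II: 12 to 7, Plan B.
Plan B vs Proposal Red: 8 to 11, Proposal Red.
Option II vs Proposal Red: 5+3+4 = 12 for Option II, 7 for Proposal Red — Option II by 12–7.
Every option loses at least once (Plan B loses to Proposal Red; Option II loses to Plan B; Proposal Red loses to Option II). The majority relation contains the cycle Plan B beats Option II beats Proposal Red beats Plan B, so there is no Condorcet winner.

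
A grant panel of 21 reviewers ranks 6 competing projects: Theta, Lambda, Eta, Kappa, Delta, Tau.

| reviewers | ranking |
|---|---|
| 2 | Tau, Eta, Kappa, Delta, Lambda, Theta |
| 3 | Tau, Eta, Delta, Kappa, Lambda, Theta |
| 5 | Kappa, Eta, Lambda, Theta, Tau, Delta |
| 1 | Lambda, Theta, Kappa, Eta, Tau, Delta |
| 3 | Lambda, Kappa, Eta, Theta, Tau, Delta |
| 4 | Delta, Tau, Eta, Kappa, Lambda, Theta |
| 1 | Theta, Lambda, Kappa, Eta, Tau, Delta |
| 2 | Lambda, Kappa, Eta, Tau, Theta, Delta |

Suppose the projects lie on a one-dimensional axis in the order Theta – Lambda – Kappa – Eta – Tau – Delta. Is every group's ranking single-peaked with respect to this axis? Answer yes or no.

Axis positions: Theta=1, Lambda=2, Kappa=3, Eta=4, Tau=5, Delta=6.
Group 1 (peak Tau at position 5): ranking walks positions 5-4-3-6-2-1, expanding outward from the peak — single-peaked.
Group 2 (peak Tau at position 5): ranking walks positions 5-4-6-3-2-1, expanding outward from the peak — single-peaked.
Group 3 (peak Kappa at position 3): ranking walks positions 3-4-2-1-5-6, expanding outward from the peak — single-peaked.
Group 4 (peak Lambda at position 2): ranking walks positions 2-1-3-4-5-6, expanding outward from the peak — single-peaked.
Group 5 (peak Lambda at position 2): ranking walks positions 2-3-4-1-5-6, expanding outward from the peak — single-peaked.
Group 6 (peak Delta at position 6): ranking walks positions 6-5-4-3-2-1, expanding outward from the peak — single-peaked.
Group 7 (peak Theta at position 1): ranking walks positions 1-2-3-4-5-6, expanding outward from the peak — single-peaked.
Group 8 (peak Lambda at position 2): ranking walks positions 2-3-4-5-1-6, expanding outward from the peak — single-peaked.
Every ranking is single-peaked on this axis.

yes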